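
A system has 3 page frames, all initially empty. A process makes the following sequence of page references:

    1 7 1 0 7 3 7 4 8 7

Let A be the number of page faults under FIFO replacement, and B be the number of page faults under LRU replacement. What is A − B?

Under FIFO: F F . F . F . F F F → 7 faults.
Under LRU: F F . F . F . F F . → 6 faults.
A − B = 7 − 6 = 1.

1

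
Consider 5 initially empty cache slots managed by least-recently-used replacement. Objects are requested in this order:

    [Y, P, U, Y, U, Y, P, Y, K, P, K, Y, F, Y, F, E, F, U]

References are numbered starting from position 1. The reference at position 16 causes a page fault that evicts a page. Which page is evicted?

pos 1: Y -> miss, frames [Y]
pos 2: P -> miss, frames [Y, P]
pos 3: U -> miss, frames [Y, P, U]
pos 4: Y -> hit
pos 5: U -> hit
pos 6: Y -> hit
pos 7: P -> hit
pos 8: Y -> hit
pos 9: K -> miss, frames [U, P, Y, K]
pos 10: P -> hit
pos 11: K -> hit
pos 12: Y -> hit
pos 13: F -> miss, frames [U, P, K, Y, F]
pos 14: Y -> hit
pos 15: F -> hit
pos 16: E -> miss, evict U, frames [P, K, Y, F, E]
At position 16, page U is evicted.

U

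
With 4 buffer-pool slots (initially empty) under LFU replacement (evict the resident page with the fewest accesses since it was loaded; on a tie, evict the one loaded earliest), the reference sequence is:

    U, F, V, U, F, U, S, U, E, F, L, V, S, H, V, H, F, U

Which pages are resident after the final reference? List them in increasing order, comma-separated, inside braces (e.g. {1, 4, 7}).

{F, H, U, V}

U -> miss, frames {U}
F -> miss, frames {U,F}
V -> miss, frames {U,F,V}
U -> hit
F -> hit
U -> hit
S -> miss, frames {U,F,V,S}
U -> hit
E -> miss, evict V, frames {U,F,S,E}
F -> hit
L -> miss, evict S, frames {U,F,E,L}
V -> miss, evict E, frames {U,F,L,V}
S -> miss, evict L, frames {U,F,V,S}
H -> miss, evict V, frames {U,F,S,H}
V -> miss, evict S, frames {U,F,H,V}
H -> hit
F -> hit
U -> hit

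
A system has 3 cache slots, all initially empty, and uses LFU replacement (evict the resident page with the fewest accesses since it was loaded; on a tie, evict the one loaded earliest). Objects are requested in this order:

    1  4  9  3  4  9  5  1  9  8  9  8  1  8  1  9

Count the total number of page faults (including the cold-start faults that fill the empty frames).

8

1 -> fault, frames {1}
4 -> fault, frames {1,4}
9 -> fault, frames {1,4,9}
3 -> fault, evict 1, frames {4,9,3}
4 -> hit
9 -> hit
5 -> fault, evict 3, frames {4,9,5}
1 -> fault, evict 5, frames {4,9,1}
9 -> hit
8 -> fault, evict 1, frames {4,9,8}
9 -> hit
8 -> hit
1 -> fault, evict 4, frames {9,8,1}
8 -> hit
1 -> hit
9 -> hit
Page faults: 8.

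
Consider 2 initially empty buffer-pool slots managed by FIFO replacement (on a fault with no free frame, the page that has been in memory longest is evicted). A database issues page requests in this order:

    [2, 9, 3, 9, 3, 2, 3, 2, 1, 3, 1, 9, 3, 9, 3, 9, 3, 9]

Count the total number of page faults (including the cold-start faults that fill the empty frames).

7

2 -> fault, frames (2)
9 -> fault, frames (2 9)
3 -> fault, evict 2, frames (9 3)
9 -> hit
3 -> hit
2 -> fault, evict 9, frames (3 2)
3 -> hit
2 -> hit
1 -> fault, evict 3, frames (2 1)
3 -> fault, evict 2, frames (1 3)
1 -> hit
9 -> fault, evict 1, frames (3 9)
3 -> hit
9 -> hit
3 -> hit
9 -> hit
3 -> hit
9 -> hit
Page faults: 7.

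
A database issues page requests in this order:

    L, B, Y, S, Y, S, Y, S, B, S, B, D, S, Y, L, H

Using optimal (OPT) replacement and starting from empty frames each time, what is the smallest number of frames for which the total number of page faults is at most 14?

2

f=1: 16 faults
f=2: 9 faults
f=3: 7 faults
f=4: 6 faults
f=5: 6 faults
f=6: 6 faults
Smallest f with faults ≤ 14 is 2.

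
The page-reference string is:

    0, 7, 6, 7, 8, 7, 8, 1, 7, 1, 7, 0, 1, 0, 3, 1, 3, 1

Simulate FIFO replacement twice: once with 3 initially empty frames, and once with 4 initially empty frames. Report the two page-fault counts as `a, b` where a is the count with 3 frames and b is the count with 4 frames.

9, 7

3 frames: F F F . F . . F F . . F . . F F . . → 9 faults.
4 frames: F F F . F . . F . . . F . . F . . . → 7 faults.
7 < 9: adding a frame reduced faults, as is typical.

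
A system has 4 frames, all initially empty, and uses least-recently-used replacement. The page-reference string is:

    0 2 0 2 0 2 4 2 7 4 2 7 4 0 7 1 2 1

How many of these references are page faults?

0 → miss, frames (0)
2 → miss, frames (0 2)
0 → hit
2 → hit
0 → hit
2 → hit
4 → miss, frames (0 2 4)
2 → hit
7 → miss, frames (0 4 2 7)
4 → hit
2 → hit
7 → hit
4 → hit
0 → hit
7 → hit
1 → miss, evict 2, frames (4 0 7 1)
2 → miss, evict 4, frames (0 7 1 2)
1 → hit
Page faults: 6.

6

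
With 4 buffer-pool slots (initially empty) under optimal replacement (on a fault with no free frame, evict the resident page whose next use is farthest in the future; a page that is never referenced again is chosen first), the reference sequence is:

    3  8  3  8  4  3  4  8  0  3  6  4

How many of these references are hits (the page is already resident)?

3 -> miss, frames {3}
8 -> miss, frames {3,8}
3 -> hit
8 -> hit
4 -> miss, frames {3,8,4}
3 -> hit
4 -> hit
8 -> hit
0 -> miss, frames {3,8,4,0}
3 -> hit
6 -> miss, evict 0, frames {3,8,4,6}
4 -> hit
Hits: 7.

7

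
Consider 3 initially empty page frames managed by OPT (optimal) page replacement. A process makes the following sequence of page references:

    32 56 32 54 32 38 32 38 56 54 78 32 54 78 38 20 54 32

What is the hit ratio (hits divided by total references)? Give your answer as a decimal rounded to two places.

32: fault, frames (32)
56: fault, frames (32 56)
32: hit
54: fault, frames (32 56 54)
32: hit
38: fault, evict 54, frames (32 56 38)
32: hit
38: hit
56: hit
54: fault, evict 56, frames (32 38 54)
78: fault, evict 38, frames (32 54 78)
32: hit
54: hit
78: hit
38: fault, evict 78, frames (32 54 38)
20: fault, evict 38, frames (32 54 20)
54: hit
32: hit
Hits: 10 of 18 references → 10/18 = 0.5556.

0.56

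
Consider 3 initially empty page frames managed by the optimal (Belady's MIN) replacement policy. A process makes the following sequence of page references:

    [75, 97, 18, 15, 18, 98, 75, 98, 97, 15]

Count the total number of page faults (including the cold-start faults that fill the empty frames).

6

75 -> miss, frames (75)
97 -> miss, frames (75 97)
18 -> miss, frames (75 97 18)
15 -> miss, evict 97, frames (75 18 15)
18 -> hit
98 -> miss, evict 18, frames (75 15 98)
75 -> hit
98 -> hit
97 -> miss, evict 98, frames (75 15 97)
15 -> hit
Page faults: 6.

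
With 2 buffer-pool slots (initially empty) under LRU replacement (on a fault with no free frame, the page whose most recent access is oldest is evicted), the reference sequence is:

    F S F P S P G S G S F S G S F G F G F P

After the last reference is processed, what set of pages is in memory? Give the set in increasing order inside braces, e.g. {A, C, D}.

F -> fault, frames {F}
S -> fault, frames {F,S}
F -> hit
P -> fault, evict S, frames {F,P}
S -> fault, evict F, frames {P,S}
P -> hit
G -> fault, evict S, frames {P,G}
S -> fault, evict P, frames {G,S}
G -> hit
S -> hit
F -> fault, evict G, frames {S,F}
S -> hit
G -> fault, evict F, frames {S,G}
S -> hit
F -> fault, evict G, frames {S,F}
G -> fault, evict S, frames {F,G}
F -> hit
G -> hit
F -> hit
P -> fault, evict G, frames {F,P}

{F, P}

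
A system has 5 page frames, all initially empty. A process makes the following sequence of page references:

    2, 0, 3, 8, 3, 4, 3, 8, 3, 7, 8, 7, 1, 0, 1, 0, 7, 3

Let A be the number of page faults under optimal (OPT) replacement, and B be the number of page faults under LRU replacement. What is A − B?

Under OPT: F F F F . F . . . F . . F . . . . . → 7 faults.
Under LRU: F F F F . F . . . F . . F F . . . . → 8 faults.
A − B = 7 − 8 = -1.

-1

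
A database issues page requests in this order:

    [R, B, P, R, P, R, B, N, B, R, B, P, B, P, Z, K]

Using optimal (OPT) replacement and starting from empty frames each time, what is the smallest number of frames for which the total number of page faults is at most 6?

4

f=1: 16 faults
f=2: 9 faults
f=3: 7 faults
f=4: 6 faults
f=5: 6 faults
f=6: 6 faults
Smallest f with faults ≤ 6 is 4.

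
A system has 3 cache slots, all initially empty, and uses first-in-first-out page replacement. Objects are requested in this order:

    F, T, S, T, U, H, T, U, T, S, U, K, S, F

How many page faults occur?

10

F: fault, frames (F)
T: fault, frames (F T)
S: fault, frames (F T S)
T: hit
U: fault, evict F, frames (T S U)
H: fault, evict T, frames (S U H)
T: fault, evict S, frames (U H T)
U: hit
T: hit
S: fault, evict U, frames (H T S)
U: fault, evict H, frames (T S U)
K: fault, evict T, frames (S U K)
S: hit
F: fault, evict S, frames (U K F)
Page faults: 10.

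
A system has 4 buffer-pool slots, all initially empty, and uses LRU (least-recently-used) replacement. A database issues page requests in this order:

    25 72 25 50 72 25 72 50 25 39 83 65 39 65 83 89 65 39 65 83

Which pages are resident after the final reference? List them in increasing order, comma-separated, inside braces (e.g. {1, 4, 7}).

{39, 65, 83, 89}

25 -> fault, frames {25}
72 -> fault, frames {25,72}
25 -> hit
50 -> fault, frames {72,25,50}
72 -> hit
25 -> hit
72 -> hit
50 -> hit
25 -> hit
39 -> fault, frames {72,50,25,39}
83 -> fault, evict 72, frames {50,25,39,83}
65 -> fault, evict 50, frames {25,39,83,65}
39 -> hit
65 -> hit
83 -> hit
89 -> fault, evict 25, frames {39,65,83,89}
65 -> hit
39 -> hit
65 -> hit
83 -> hit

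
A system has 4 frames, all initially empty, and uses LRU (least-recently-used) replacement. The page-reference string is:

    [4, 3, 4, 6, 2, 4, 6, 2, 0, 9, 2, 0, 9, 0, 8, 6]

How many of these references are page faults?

8

4 -> fault, frames (4)
3 -> fault, frames (4 3)
4 -> hit
6 -> fault, frames (3 4 6)
2 -> fault, frames (3 4 6 2)
4 -> hit
6 -> hit
2 -> hit
0 -> fault, evict 3, frames (4 6 2 0)
9 -> fault, evict 4, frames (6 2 0 9)
2 -> hit
0 -> hit
9 -> hit
0 -> hit
8 -> fault, evict 6, frames (2 9 0 8)
6 -> fault, evict 2, frames (9 0 8 6)
Page faults: 8.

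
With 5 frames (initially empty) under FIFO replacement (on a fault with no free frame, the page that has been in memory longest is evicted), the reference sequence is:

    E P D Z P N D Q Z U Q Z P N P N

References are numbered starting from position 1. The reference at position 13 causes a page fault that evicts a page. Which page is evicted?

pos 1: E -> miss, frames {E}
pos 2: P -> miss, frames {E,P}
pos 3: D -> miss, frames {E,P,D}
pos 4: Z -> miss, frames {E,P,D,Z}
pos 5: P -> hit
pos 6: N -> miss, frames {E,P,D,Z,N}
pos 7: D -> hit
pos 8: Q -> miss, evict E, frames {P,D,Z,N,Q}
pos 9: Z -> hit
pos 10: U -> miss, evict P, frames {D,Z,N,Q,U}
pos 11: Q -> hit
pos 12: Z -> hit
pos 13: P -> miss, evict D, frames {Z,N,Q,U,P}
At position 13, page D is evicted.

D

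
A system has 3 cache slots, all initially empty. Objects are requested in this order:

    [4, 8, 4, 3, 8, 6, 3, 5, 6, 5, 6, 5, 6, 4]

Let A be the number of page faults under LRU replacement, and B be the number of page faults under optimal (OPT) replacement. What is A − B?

Under LRU: F F . F . F . F . . . . . F → 6 faults.
Under OPT: F F . F . F . F . . . . . . → 5 faults.
A − B = 6 − 5 = 1.

1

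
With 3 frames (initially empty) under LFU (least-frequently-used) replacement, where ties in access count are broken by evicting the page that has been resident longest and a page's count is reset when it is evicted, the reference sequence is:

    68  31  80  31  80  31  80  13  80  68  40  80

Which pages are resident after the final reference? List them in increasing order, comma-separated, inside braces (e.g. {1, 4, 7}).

68: miss, frames (68)
31: miss, frames (68 31)
80: miss, frames (68 31 80)
31: hit
80: hit
31: hit
80: hit
13: miss, evict 68, frames (31 80 13)
80: hit
68: miss, evict 13, frames (31 80 68)
40: miss, evict 68, frames (31 80 40)
80: hit

{31, 40, 80}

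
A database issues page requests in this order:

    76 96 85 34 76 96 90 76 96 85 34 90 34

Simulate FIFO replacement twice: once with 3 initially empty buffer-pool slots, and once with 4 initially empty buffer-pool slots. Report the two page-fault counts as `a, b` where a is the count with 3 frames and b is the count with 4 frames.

9, 10

3 frames: F F F F F F F . . F F . . → 9 faults.
4 frames: F F F F . . F F F F F F . → 10 faults.
10 > 9: adding a frame increased faults — Belady's anomaly.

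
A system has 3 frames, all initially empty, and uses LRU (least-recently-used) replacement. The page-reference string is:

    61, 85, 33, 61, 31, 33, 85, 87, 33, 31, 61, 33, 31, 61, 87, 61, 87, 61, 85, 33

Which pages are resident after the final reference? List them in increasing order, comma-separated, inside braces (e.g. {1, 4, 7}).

61: fault, frames [61]
85: fault, frames [61, 85]
33: fault, frames [61, 85, 33]
61: hit
31: fault, evict 85, frames [33, 61, 31]
33: hit
85: fault, evict 61, frames [31, 33, 85]
87: fault, evict 31, frames [33, 85, 87]
33: hit
31: fault, evict 85, frames [87, 33, 31]
61: fault, evict 87, frames [33, 31, 61]
33: hit
31: hit
61: hit
87: fault, evict 33, frames [31, 61, 87]
61: hit
87: hit
61: hit
85: fault, evict 31, frames [87, 61, 85]
33: fault, evict 87, frames [61, 85, 33]

{33, 61, 85}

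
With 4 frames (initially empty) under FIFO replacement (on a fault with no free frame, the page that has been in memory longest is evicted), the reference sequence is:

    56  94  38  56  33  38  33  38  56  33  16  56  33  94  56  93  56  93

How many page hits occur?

10

56 -> fault, frames {56}
94 -> fault, frames {56,94}
38 -> fault, frames {56,94,38}
56 -> hit
33 -> fault, frames {56,94,38,33}
38 -> hit
33 -> hit
38 -> hit
56 -> hit
33 -> hit
16 -> fault, evict 56, frames {94,38,33,16}
56 -> fault, evict 94, frames {38,33,16,56}
33 -> hit
94 -> fault, evict 38, frames {33,16,56,94}
56 -> hit
93 -> fault, evict 33, frames {16,56,94,93}
56 -> hit
93 -> hit
Hits: 10.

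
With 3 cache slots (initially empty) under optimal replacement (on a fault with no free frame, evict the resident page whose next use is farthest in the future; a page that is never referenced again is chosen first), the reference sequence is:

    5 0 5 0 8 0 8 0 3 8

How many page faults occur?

5 -> miss, frames (5)
0 -> miss, frames (5 0)
5 -> hit
0 -> hit
8 -> miss, frames (5 0 8)
0 -> hit
8 -> hit
0 -> hit
3 -> miss, evict 0, frames (5 8 3)
8 -> hit
Page faults: 4.

4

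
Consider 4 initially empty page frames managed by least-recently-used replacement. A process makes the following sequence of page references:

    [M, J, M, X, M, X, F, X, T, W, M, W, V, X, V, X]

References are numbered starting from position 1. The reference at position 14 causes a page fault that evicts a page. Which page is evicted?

pos 1: M: fault, frames {M}
pos 2: J: fault, frames {M,J}
pos 3: M: hit
pos 4: X: fault, frames {J,M,X}
pos 5: M: hit
pos 6: X: hit
pos 7: F: fault, frames {J,M,X,F}
pos 8: X: hit
pos 9: T: fault, evict J, frames {M,F,X,T}
pos 10: W: fault, evict M, frames {F,X,T,W}
pos 11: M: fault, evict F, frames {X,T,W,M}
pos 12: W: hit
pos 13: V: fault, evict X, frames {T,M,W,V}
pos 14: X: fault, evict T, frames {M,W,V,X}
At position 14, page T is evicted.

T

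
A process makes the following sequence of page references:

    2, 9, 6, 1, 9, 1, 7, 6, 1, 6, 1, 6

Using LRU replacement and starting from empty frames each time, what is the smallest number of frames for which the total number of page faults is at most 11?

f=1: 12 faults
f=2: 8 faults
f=3: 6 faults
f=4: 5 faults
f=5: 5 faults
Smallest f with faults ≤ 11 is 2.

2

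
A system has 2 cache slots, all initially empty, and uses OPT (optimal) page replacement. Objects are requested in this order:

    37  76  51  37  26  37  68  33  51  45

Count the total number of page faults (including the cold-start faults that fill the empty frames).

37 -> miss, frames {37}
76 -> miss, frames {37,76}
51 -> miss, evict 76, frames {37,51}
37 -> hit
26 -> miss, evict 51, frames {37,26}
37 -> hit
68 -> miss, evict 26, frames {37,68}
33 -> miss, evict 68, frames {37,33}
51 -> miss, evict 33, frames {37,51}
45 -> miss, evict 51, frames {37,45}
Page faults: 8.

8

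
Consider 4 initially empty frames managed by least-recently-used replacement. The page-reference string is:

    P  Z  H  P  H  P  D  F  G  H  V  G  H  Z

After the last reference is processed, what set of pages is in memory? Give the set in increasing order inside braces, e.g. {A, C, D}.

P: miss, frames [P]
Z: miss, frames [P, Z]
H: miss, frames [P, Z, H]
P: hit
H: hit
P: hit
D: miss, frames [Z, H, P, D]
F: miss, evict Z, frames [H, P, D, F]
G: miss, evict H, frames [P, D, F, G]
H: miss, evict P, frames [D, F, G, H]
V: miss, evict D, frames [F, G, H, V]
G: hit
H: hit
Z: miss, evict F, frames [V, G, H, Z]

{G, H, V, Z}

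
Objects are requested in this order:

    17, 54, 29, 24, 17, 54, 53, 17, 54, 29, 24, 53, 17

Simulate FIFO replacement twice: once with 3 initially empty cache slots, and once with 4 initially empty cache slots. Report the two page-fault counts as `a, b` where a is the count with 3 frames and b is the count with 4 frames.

10, 11

3 frames: F F F F F F F . . F F . F → 10 faults.
4 frames: F F F F . . F F F F F F F → 11 faults.
11 > 10: adding a frame increased faults — Belady's anomaly.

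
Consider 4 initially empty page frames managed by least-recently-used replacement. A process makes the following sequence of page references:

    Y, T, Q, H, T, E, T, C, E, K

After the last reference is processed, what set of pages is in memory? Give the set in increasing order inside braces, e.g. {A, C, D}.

Y → fault, frames [Y]
T → fault, frames [Y, T]
Q → fault, frames [Y, T, Q]
H → fault, frames [Y, T, Q, H]
T → hit
E → fault, evict Y, frames [Q, H, T, E]
T → hit
C → fault, evict Q, frames [H, E, T, C]
E → hit
K → fault, evict H, frames [T, C, E, K]

{C, E, K, T}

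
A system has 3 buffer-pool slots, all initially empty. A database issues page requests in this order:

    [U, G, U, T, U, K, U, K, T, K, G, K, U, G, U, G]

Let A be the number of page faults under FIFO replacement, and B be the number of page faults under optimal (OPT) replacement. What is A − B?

1

Under FIFO: F F . F . F F . . . F . . . . . → 6 faults.
Under OPT: F F . F . F . . . . F . . . . . → 5 faults.
A − B = 6 − 5 = 1.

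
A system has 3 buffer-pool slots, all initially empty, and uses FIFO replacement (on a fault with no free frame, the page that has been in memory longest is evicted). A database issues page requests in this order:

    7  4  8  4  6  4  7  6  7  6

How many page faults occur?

7 -> miss, frames {7}
4 -> miss, frames {7,4}
8 -> miss, frames {7,4,8}
4 -> hit
6 -> miss, evict 7, frames {4,8,6}
4 -> hit
7 -> miss, evict 4, frames {8,6,7}
6 -> hit
7 -> hit
6 -> hit
Page faults: 5.

5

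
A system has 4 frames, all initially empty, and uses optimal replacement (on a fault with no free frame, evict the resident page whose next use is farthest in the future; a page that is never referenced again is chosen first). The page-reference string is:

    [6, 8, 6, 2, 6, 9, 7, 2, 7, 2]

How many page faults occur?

5

6: miss, frames (6)
8: miss, frames (6 8)
6: hit
2: miss, frames (6 8 2)
6: hit
9: miss, frames (6 8 2 9)
7: miss, evict 9, frames (6 8 2 7)
2: hit
7: hit
2: hit
Page faults: 5.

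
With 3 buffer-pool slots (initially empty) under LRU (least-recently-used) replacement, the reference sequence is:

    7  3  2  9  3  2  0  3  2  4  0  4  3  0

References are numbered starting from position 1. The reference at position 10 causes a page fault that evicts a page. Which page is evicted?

0

pos 1: 7 → miss, frames {7}
pos 2: 3 → miss, frames {7,3}
pos 3: 2 → miss, frames {7,3,2}
pos 4: 9 → miss, evict 7, frames {3,2,9}
pos 5: 3 → hit
pos 6: 2 → hit
pos 7: 0 → miss, evict 9, frames {3,2,0}
pos 8: 3 → hit
pos 9: 2 → hit
pos 10: 4 → miss, evict 0, frames {3,2,4}
At position 10, page 0 is evicted.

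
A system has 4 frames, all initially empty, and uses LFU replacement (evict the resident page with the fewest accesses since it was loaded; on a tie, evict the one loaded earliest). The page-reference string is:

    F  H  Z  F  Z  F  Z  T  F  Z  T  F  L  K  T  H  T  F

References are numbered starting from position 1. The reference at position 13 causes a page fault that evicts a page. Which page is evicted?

H

pos 1: F → miss, frames (F)
pos 2: H → miss, frames (F H)
pos 3: Z → miss, frames (F H Z)
pos 4: F → hit
pos 5: Z → hit
pos 6: F → hit
pos 7: Z → hit
pos 8: T → miss, frames (F H Z T)
pos 9: F → hit
pos 10: Z → hit
pos 11: T → hit
pos 12: F → hit
pos 13: L → miss, evict H, frames (F Z T L)
At position 13, page H is evicted.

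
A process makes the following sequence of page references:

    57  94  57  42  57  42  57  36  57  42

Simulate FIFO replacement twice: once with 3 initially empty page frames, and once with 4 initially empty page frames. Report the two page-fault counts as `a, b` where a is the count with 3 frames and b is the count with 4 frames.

3 frames: F F . F . . . F F . → 5 faults.
4 frames: F F . F . . . F . . → 4 faults.
4 < 5: adding a frame reduced faults, as is typical.

5, 4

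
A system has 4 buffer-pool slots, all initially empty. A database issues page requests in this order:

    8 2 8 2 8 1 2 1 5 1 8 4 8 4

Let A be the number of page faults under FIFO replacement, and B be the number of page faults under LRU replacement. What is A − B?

1

Under FIFO: F F . . . F . . F . . F F . → 6 faults.
Under LRU: F F . . . F . . F . . F . . → 5 faults.
A − B = 6 − 5 = 1.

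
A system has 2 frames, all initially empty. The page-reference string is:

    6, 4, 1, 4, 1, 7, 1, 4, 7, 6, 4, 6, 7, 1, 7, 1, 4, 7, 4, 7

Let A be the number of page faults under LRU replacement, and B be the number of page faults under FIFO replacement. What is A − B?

Under LRU: F F F . . F . F F F F . F F . . F F . . → 12 faults.
Under FIFO: F F F . . F . F . F . . F F . . F F . . → 10 faults.
A − B = 12 − 10 = 2.

2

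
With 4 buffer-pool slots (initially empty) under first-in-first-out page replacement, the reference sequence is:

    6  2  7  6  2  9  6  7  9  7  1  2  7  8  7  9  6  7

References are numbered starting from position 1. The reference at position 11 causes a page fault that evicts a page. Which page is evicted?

6

pos 1: 6: fault, frames {6}
pos 2: 2: fault, frames {6,2}
pos 3: 7: fault, frames {6,2,7}
pos 4: 6: hit
pos 5: 2: hit
pos 6: 9: fault, frames {6,2,7,9}
pos 7: 6: hit
pos 8: 7: hit
pos 9: 9: hit
pos 10: 7: hit
pos 11: 1: fault, evict 6, frames {2,7,9,1}
At position 11, page 6 is evicted.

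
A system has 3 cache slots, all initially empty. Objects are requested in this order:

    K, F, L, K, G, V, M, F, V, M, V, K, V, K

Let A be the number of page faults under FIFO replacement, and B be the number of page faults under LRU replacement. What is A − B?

1

Under FIFO: F F F . F F F F . . . F F . → 9 faults.
Under LRU: F F F . F F F F . . . F . . → 8 faults.
A − B = 9 − 8 = 1.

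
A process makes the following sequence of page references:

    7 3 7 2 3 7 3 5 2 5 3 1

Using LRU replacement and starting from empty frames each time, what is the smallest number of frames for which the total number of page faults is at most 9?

2

f=1: 12 faults
f=2: 9 faults
f=3: 6 faults
f=4: 5 faults
f=5: 5 faults
Smallest f with faults ≤ 9 is 2.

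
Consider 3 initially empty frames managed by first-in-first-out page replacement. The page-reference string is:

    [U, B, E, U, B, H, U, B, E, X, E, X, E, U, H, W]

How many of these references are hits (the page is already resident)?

5

U: miss, frames (U)
B: miss, frames (U B)
E: miss, frames (U B E)
U: hit
B: hit
H: miss, evict U, frames (B E H)
U: miss, evict B, frames (E H U)
B: miss, evict E, frames (H U B)
E: miss, evict H, frames (U B E)
X: miss, evict U, frames (B E X)
E: hit
X: hit
E: hit
U: miss, evict B, frames (E X U)
H: miss, evict E, frames (X U H)
W: miss, evict X, frames (U H W)
Hits: 5.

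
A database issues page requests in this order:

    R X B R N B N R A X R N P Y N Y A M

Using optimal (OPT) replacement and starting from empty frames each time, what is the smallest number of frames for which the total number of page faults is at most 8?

4

f=1: 18 faults
f=2: 12 faults
f=3: 10 faults
f=4: 8 faults
f=5: 8 faults
f=6: 8 faults
f=7: 8 faults
f=8: 8 faults
Smallest f with faults ≤ 8 is 4.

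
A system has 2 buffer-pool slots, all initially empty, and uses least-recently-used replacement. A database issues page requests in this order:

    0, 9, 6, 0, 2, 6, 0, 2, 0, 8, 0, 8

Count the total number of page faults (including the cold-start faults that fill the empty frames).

9

0: miss, frames (0)
9: miss, frames (0 9)
6: miss, evict 0, frames (9 6)
0: miss, evict 9, frames (6 0)
2: miss, evict 6, frames (0 2)
6: miss, evict 0, frames (2 6)
0: miss, evict 2, frames (6 0)
2: miss, evict 6, frames (0 2)
0: hit
8: miss, evict 2, frames (0 8)
0: hit
8: hit
Page faults: 9.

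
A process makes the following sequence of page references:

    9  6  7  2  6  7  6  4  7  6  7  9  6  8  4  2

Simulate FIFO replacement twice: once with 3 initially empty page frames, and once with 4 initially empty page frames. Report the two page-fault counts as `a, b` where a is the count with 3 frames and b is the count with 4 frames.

3 frames: F F F F . . . F . F F F . F F F → 11 faults.
4 frames: F F F F . . . F . . . F F F . F → 9 faults.
9 < 11: adding a frame reduced faults, as is typical.

11, 9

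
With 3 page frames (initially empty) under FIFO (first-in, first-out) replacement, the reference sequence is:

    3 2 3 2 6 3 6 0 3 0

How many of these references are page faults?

5

3 -> miss, frames [3]
2 -> miss, frames [3, 2]
3 -> hit
2 -> hit
6 -> miss, frames [3, 2, 6]
3 -> hit
6 -> hit
0 -> miss, evict 3, frames [2, 6, 0]
3 -> miss, evict 2, frames [6, 0, 3]
0 -> hit
Page faults: 5.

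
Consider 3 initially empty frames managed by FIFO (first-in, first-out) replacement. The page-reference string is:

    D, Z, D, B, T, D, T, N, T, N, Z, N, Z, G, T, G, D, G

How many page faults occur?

D: miss, frames [D]
Z: miss, frames [D, Z]
D: hit
B: miss, frames [D, Z, B]
T: miss, evict D, frames [Z, B, T]
D: miss, evict Z, frames [B, T, D]
T: hit
N: miss, evict B, frames [T, D, N]
T: hit
N: hit
Z: miss, evict T, frames [D, N, Z]
N: hit
Z: hit
G: miss, evict D, frames [N, Z, G]
T: miss, evict N, frames [Z, G, T]
G: hit
D: miss, evict Z, frames [G, T, D]
G: hit
Page faults: 10.

10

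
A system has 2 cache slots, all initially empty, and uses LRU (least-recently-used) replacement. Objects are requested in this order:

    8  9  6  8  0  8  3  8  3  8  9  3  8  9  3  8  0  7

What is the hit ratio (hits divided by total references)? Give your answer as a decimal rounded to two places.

8: miss, frames {8}
9: miss, frames {8,9}
6: miss, evict 8, frames {9,6}
8: miss, evict 9, frames {6,8}
0: miss, evict 6, frames {8,0}
8: hit
3: miss, evict 0, frames {8,3}
8: hit
3: hit
8: hit
9: miss, evict 3, frames {8,9}
3: miss, evict 8, frames {9,3}
8: miss, evict 9, frames {3,8}
9: miss, evict 3, frames {8,9}
3: miss, evict 8, frames {9,3}
8: miss, evict 9, frames {3,8}
0: miss, evict 3, frames {8,0}
7: miss, evict 8, frames {0,7}
Hits: 4 of 18 references → 4/18 = 0.2222.

0.22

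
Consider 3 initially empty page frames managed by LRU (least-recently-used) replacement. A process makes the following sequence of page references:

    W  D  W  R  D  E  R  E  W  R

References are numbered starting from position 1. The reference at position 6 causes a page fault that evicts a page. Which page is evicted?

pos 1: W: miss, frames [W]
pos 2: D: miss, frames [W, D]
pos 3: W: hit
pos 4: R: miss, frames [D, W, R]
pos 5: D: hit
pos 6: E: miss, evict W, frames [R, D, E]
At position 6, page W is evicted.

W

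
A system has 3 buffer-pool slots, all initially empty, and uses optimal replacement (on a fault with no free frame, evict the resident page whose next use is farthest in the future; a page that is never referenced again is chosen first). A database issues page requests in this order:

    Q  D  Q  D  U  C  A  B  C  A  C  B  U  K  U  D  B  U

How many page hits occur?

Q → miss, frames {Q}
D → miss, frames {Q,D}
Q → hit
D → hit
U → miss, frames {Q,D,U}
C → miss, evict Q, frames {D,U,C}
A → miss, evict D, frames {U,C,A}
B → miss, evict U, frames {C,A,B}
C → hit
A → hit
C → hit
B → hit
U → miss, evict A, frames {C,B,U}
K → miss, evict C, frames {B,U,K}
U → hit
D → miss, evict K, frames {B,U,D}
B → hit
U → hit
Hits: 9.

9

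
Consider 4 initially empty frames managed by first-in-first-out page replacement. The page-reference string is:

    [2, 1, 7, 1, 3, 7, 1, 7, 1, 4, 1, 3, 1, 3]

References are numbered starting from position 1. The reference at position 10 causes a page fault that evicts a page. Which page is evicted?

pos 1: 2 → miss, frames [2]
pos 2: 1 → miss, frames [2, 1]
pos 3: 7 → miss, frames [2, 1, 7]
pos 4: 1 → hit
pos 5: 3 → miss, frames [2, 1, 7, 3]
pos 6: 7 → hit
pos 7: 1 → hit
pos 8: 7 → hit
pos 9: 1 → hit
pos 10: 4 → miss, evict 2, frames [1, 7, 3, 4]
At position 10, page 2 is evicted.

2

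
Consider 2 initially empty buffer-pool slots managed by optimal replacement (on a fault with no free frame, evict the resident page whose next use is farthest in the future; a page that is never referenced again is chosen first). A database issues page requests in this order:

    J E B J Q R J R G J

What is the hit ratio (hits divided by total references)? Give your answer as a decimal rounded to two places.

0.40

J -> miss, frames [J]
E -> miss, frames [J, E]
B -> miss, evict E, frames [J, B]
J -> hit
Q -> miss, evict B, frames [J, Q]
R -> miss, evict Q, frames [J, R]
J -> hit
R -> hit
G -> miss, evict R, frames [J, G]
J -> hit
Hits: 4 of 10 references → 4/10 = 0.4000.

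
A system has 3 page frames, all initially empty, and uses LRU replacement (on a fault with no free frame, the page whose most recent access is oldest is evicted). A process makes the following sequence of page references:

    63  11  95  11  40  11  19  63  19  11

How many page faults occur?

6

63 -> miss, frames (63)
11 -> miss, frames (63 11)
95 -> miss, frames (63 11 95)
11 -> hit
40 -> miss, evict 63, frames (95 11 40)
11 -> hit
19 -> miss, evict 95, frames (40 11 19)
63 -> miss, evict 40, frames (11 19 63)
19 -> hit
11 -> hit
Page faults: 6.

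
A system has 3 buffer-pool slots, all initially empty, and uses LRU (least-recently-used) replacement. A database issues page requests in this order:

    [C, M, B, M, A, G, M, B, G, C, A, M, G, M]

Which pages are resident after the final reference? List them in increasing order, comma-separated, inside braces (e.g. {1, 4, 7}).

C: miss, frames (C)
M: miss, frames (C M)
B: miss, frames (C M B)
M: hit
A: miss, evict C, frames (B M A)
G: miss, evict B, frames (M A G)
M: hit
B: miss, evict A, frames (G M B)
G: hit
C: miss, evict M, frames (B G C)
A: miss, evict B, frames (G C A)
M: miss, evict G, frames (C A M)
G: miss, evict C, frames (A M G)
M: hit

{A, G, M}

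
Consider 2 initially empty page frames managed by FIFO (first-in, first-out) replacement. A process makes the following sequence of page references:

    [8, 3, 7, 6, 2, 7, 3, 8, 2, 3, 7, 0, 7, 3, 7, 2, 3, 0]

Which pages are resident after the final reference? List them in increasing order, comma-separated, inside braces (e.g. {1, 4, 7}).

{0, 3}

8: fault, frames [8]
3: fault, frames [8, 3]
7: fault, evict 8, frames [3, 7]
6: fault, evict 3, frames [7, 6]
2: fault, evict 7, frames [6, 2]
7: fault, evict 6, frames [2, 7]
3: fault, evict 2, frames [7, 3]
8: fault, evict 7, frames [3, 8]
2: fault, evict 3, frames [8, 2]
3: fault, evict 8, frames [2, 3]
7: fault, evict 2, frames [3, 7]
0: fault, evict 3, frames [7, 0]
7: hit
3: fault, evict 7, frames [0, 3]
7: fault, evict 0, frames [3, 7]
2: fault, evict 3, frames [7, 2]
3: fault, evict 7, frames [2, 3]
0: fault, evict 2, frames [3, 0]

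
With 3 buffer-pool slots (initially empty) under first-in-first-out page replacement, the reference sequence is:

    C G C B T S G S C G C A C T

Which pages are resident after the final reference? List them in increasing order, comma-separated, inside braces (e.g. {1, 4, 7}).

C → fault, frames {C}
G → fault, frames {C,G}
C → hit
B → fault, frames {C,G,B}
T → fault, evict C, frames {G,B,T}
S → fault, evict G, frames {B,T,S}
G → fault, evict B, frames {T,S,G}
S → hit
C → fault, evict T, frames {S,G,C}
G → hit
C → hit
A → fault, evict S, frames {G,C,A}
C → hit
T → fault, evict G, frames {C,A,T}

{A, C, T}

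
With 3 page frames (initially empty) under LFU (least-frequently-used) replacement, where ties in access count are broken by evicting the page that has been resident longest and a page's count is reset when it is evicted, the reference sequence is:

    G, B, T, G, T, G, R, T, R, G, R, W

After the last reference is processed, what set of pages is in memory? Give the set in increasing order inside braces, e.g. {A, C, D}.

G: fault, frames {G}
B: fault, frames {G,B}
T: fault, frames {G,B,T}
G: hit
T: hit
G: hit
R: fault, evict B, frames {G,T,R}
T: hit
R: hit
G: hit
R: hit
W: fault, evict T, frames {G,R,W}

{G, R, W}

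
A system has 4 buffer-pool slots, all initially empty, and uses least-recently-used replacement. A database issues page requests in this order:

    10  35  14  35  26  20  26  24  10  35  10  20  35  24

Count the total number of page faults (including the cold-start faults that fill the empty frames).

9

10 -> miss, frames [10]
35 -> miss, frames [10, 35]
14 -> miss, frames [10, 35, 14]
35 -> hit
26 -> miss, frames [10, 14, 35, 26]
20 -> miss, evict 10, frames [14, 35, 26, 20]
26 -> hit
24 -> miss, evict 14, frames [35, 20, 26, 24]
10 -> miss, evict 35, frames [20, 26, 24, 10]
35 -> miss, evict 20, frames [26, 24, 10, 35]
10 -> hit
20 -> miss, evict 26, frames [24, 35, 10, 20]
35 -> hit
24 -> hit
Page faults: 9.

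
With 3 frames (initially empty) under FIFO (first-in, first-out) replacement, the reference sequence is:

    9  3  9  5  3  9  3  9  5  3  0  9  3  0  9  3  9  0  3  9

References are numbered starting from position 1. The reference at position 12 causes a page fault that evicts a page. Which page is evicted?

3

pos 1: 9 → fault, frames {9}
pos 2: 3 → fault, frames {9,3}
pos 3: 9 → hit
pos 4: 5 → fault, frames {9,3,5}
pos 5: 3 → hit
pos 6: 9 → hit
pos 7: 3 → hit
pos 8: 9 → hit
pos 9: 5 → hit
pos 10: 3 → hit
pos 11: 0 → fault, evict 9, frames {3,5,0}
pos 12: 9 → fault, evict 3, frames {5,0,9}
At position 12, page 3 is evicted.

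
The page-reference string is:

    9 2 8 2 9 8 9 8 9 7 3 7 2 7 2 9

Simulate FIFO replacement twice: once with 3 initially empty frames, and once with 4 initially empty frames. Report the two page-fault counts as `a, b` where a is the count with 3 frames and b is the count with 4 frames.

7, 6

3 frames: F F F . . . . . . F F . F . . F → 7 faults.
4 frames: F F F . . . . . . F F . . . . F → 6 faults.
6 < 7: adding a frame reduced faults, as is typical.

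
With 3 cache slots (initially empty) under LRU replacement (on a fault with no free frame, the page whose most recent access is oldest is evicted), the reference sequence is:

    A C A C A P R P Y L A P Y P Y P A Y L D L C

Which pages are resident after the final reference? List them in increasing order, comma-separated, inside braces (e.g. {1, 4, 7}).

A: fault, frames {A}
C: fault, frames {A,C}
A: hit
C: hit
A: hit
P: fault, frames {C,A,P}
R: fault, evict C, frames {A,P,R}
P: hit
Y: fault, evict A, frames {R,P,Y}
L: fault, evict R, frames {P,Y,L}
A: fault, evict P, frames {Y,L,A}
P: fault, evict Y, frames {L,A,P}
Y: fault, evict L, frames {A,P,Y}
P: hit
Y: hit
P: hit
A: hit
Y: hit
L: fault, evict P, frames {A,Y,L}
D: fault, evict A, frames {Y,L,D}
L: hit
C: fault, evict Y, frames {D,L,C}

{C, D, L}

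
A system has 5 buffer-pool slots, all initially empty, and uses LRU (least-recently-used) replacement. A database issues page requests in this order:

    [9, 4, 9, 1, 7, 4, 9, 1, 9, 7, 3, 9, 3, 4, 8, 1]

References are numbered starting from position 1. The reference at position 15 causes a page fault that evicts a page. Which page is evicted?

pos 1: 9 -> fault, frames [9]
pos 2: 4 -> fault, frames [9, 4]
pos 3: 9 -> hit
pos 4: 1 -> fault, frames [4, 9, 1]
pos 5: 7 -> fault, frames [4, 9, 1, 7]
pos 6: 4 -> hit
pos 7: 9 -> hit
pos 8: 1 -> hit
pos 9: 9 -> hit
pos 10: 7 -> hit
pos 11: 3 -> fault, frames [4, 1, 9, 7, 3]
pos 12: 9 -> hit
pos 13: 3 -> hit
pos 14: 4 -> hit
pos 15: 8 -> fault, evict 1, frames [7, 9, 3, 4, 8]
At position 15, page 1 is evicted.

1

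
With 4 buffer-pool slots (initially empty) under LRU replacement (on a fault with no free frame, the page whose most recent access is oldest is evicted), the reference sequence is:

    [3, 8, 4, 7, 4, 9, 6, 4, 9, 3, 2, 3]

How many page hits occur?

3 -> fault, frames (3)
8 -> fault, frames (3 8)
4 -> fault, frames (3 8 4)
7 -> fault, frames (3 8 4 7)
4 -> hit
9 -> fault, evict 3, frames (8 7 4 9)
6 -> fault, evict 8, frames (7 4 9 6)
4 -> hit
9 -> hit
3 -> fault, evict 7, frames (6 4 9 3)
2 -> fault, evict 6, frames (4 9 3 2)
3 -> hit
Hits: 4.

4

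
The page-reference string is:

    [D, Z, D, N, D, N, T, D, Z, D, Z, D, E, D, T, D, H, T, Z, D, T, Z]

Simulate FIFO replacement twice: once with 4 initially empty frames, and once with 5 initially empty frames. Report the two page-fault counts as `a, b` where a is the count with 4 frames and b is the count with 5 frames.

4 frames: F F . F . . F . . . . . F F . . F . F . F . → 9 faults.
5 frames: F F . F . . F . . . . . F . . . F . . F . F → 8 faults.
8 < 9: adding a frame reduced faults, as is typical.

9, 8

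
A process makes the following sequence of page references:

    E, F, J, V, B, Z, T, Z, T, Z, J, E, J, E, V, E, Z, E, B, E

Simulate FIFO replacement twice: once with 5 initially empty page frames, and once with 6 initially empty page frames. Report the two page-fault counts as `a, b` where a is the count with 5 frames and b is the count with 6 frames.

5 frames: F F F F F F F . . . . F F . F . . . F . → 11 faults.
6 frames: F F F F F F F . . . . F . . . . . . . . → 8 faults.
8 < 11: adding a frame reduced faults, as is typical.

11, 8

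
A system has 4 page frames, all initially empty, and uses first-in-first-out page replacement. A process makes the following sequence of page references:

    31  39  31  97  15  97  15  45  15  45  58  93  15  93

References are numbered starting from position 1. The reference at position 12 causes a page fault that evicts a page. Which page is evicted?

pos 1: 31 → fault, frames (31)
pos 2: 39 → fault, frames (31 39)
pos 3: 31 → hit
pos 4: 97 → fault, frames (31 39 97)
pos 5: 15 → fault, frames (31 39 97 15)
pos 6: 97 → hit
pos 7: 15 → hit
pos 8: 45 → fault, evict 31, frames (39 97 15 45)
pos 9: 15 → hit
pos 10: 45 → hit
pos 11: 58 → fault, evict 39, frames (97 15 45 58)
pos 12: 93 → fault, evict 97, frames (15 45 58 93)
At position 12, page 97 is evicted.

97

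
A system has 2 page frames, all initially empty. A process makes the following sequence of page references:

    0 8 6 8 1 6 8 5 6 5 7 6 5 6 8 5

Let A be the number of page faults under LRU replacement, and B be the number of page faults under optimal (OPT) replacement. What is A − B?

4

Under LRU: F F F . F F F F F . F F F . F F → 13 faults.
Under OPT: F F F . F . F F . . F . F . F . → 9 faults.
A − B = 13 − 9 = 4.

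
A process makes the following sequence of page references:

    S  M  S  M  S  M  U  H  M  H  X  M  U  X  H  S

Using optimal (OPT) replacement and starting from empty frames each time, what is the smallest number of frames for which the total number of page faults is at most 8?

2

f=1: 16 faults
f=2: 8 faults
f=3: 7 faults
f=4: 6 faults
f=5: 5 faults
Smallest f with faults ≤ 8 is 2.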